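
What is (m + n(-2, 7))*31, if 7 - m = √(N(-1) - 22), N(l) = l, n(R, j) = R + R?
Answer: 93 - 31*I*√23 ≈ 93.0 - 148.67*I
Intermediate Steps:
n(R, j) = 2*R
m = 7 - I*√23 (m = 7 - √(-1 - 22) = 7 - √(-23) = 7 - I*√23 ≈ 7.0 - 4.7958*I)
(m + n(-2, 7))*31 = ((7 - I*√23) + 2*(-2))*31 = ((7 - I*√23) - 4)*31 = (3 - I*√23)*31 = 93 - 31*I*√23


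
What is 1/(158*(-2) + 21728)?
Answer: 1/21412 ≈ 4.6703e-5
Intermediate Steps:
1/(158*(-2) + 21728) = 1/(-316 + 21728) = 1/21412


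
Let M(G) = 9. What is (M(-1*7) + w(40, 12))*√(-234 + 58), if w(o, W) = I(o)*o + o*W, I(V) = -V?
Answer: -4444*I*√11 ≈ -14739.0*I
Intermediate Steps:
w(o, W) = -o² + W*o (w(o, W) = (-o)*o + o*W = -o² + W*o)
(M(-1*7) + w(40, 12))*√(-234 + 58) = (9 + 40*(12 - 1*40))*√(-234 + 58) = (9 + 40*(12 - 40))*√(-176) = (9 + 40*(-28))*(4*I*√11) = (9 - 1120)*(4*I*√11) = -4444*I*√11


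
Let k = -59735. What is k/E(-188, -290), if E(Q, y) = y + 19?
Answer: 59735/271 ≈ 220.42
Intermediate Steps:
E(Q, y) = 19 + y
k/E(-188, -290) = -59735/(19 - 290) = -59735/(-271) = -59735*(-1/271) = 59735/271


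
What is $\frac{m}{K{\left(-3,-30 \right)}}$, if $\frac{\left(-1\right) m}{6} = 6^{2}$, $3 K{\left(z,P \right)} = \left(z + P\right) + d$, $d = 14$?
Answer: $\frac{648}{19} \approx 34.105$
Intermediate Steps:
$K{\left(z,P \right)} = \frac{14}{3} + \frac{P}{3} + \frac{z}{3}$ ($K{\left(z,P \right)} = \frac{\left(z + P\right) + 14}{3} = \frac{\left(P + z\right) + 14}{3} = \frac{14 + P + z}{3} = \frac{14}{3} + \frac{P}{3} + \frac{z}{3}$)
$m = -216$ ($m = - 6 \cdot 6^{2} = \left(-6\right) 36 = -216$)
$\frac{m}{K{\left(-3,-30 \right)}} = - \frac{216}{\frac{14}{3} + \frac{1}{3} \left(-30\right) + \frac{1}{3} \left(-3\right)} = - \frac{216}{\frac{14}{3} - 10 - 1} = - \frac{216}{- \frac{19}{3}} = \left(-216\right) \left(- \frac{3}{19}\right) = \frac{648}{19}$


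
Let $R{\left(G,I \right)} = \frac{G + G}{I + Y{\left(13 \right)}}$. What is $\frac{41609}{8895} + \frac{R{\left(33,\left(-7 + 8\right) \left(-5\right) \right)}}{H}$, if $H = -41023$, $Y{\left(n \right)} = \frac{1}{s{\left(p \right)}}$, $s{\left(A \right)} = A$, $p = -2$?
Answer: $\frac{1707032747}{364899585} \approx 4.6781$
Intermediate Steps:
$Y{\left(n \right)} = - \frac{1}{2}$ ($Y{\left(n \right)} = \frac{1}{-2} = - \frac{1}{2}$)
$R{\left(G,I \right)} = \frac{2 G}{- \frac{1}{2} + I}$ ($R{\left(G,I \right)} = \frac{G + G}{I - \frac{1}{2}} = \frac{2 G}{- \frac{1}{2} + I}$)
$\frac{41609}{8895} + \frac{R{\left(33,\left(-7 + 8\right) \left(-5\right) \right)}}{H} = \frac{41609}{8895} + \frac{4 \cdot 33 \frac{1}{-1 + 2 \left(-7 + 8\right) \left(-5\right)}}{-41023} = 41609 \cdot \frac{1}{8895} + 4 \cdot 33 \frac{1}{-1 + 2 \cdot 1 \left(-5\right)} \left(- \frac{1}{41023}\right) = \frac{41609}{8895} + 4 \cdot 33 \frac{1}{-1 + 2 \left(-5\right)} \left(- \frac{1}{41023}\right) = \frac{41609}{8895} + 4 \cdot 33 \frac{1}{-1 - 10} \left(- \frac{1}{41023}\right) = \frac{41609}{8895} + 4 \cdot 33 \frac{1}{-11} \left(- \frac{1}{41023}\right) = \frac{41609}{8895} + 4 \cdot 33 \left(- \frac{1}{11}\right) \left(- \frac{1}{41023}\right) = \frac{41609}{8895} - - \frac{12}{41023} = \frac{41609}{8895} + \frac{12}{41023} = \frac{1707032747}{364899585}$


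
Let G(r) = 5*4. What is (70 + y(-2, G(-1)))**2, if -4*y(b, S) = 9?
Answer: 73441/16 ≈ 4590.1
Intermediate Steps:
G(r) = 20
y(b, S) = -9/4 (y(b, S) = -1/4*9 = -9/4)
(70 + y(-2, G(-1)))**2 = (70 - 9/4)**2 = (271/4)**2 = 73441/16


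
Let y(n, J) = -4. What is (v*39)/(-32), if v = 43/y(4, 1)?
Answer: 1677/128 ≈ 13.102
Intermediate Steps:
v = -43/4 (v = 43/(-4) = 43*(-¼) = -43/4 ≈ -10.750)
(v*39)/(-32) = -43/4*39/(-32) = -1677/4*(-1/32) = 1677/128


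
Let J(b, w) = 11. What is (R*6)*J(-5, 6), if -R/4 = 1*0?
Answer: 0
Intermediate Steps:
R = 0 (R = -4*0 = 0)
(R*6)*J(-5, 6) = (0*6)*11 = 0*11 = 0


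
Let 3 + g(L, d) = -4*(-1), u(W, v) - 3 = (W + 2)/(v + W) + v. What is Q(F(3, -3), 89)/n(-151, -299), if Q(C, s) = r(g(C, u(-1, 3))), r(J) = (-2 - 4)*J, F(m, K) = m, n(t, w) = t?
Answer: 6/151 ≈ 0.039735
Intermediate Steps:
u(W, v) = 3 + v + (2 + W)/(W + v) (u(W, v) = 3 + ((W + 2)/(v + W) + v) = 3 + ((2 + W)/(W + v) + v) = 3 + (v + (2 + W)/(W + v)) = 3 + v + (2 + W)/(W + v))
g(L, d) = 1 (g(L, d) = -3 - 4*(-1) = -3 + 4 = 1)
r(J) = -6*J
Q(C, s) = -6 (Q(C, s) = -6*1 = -6)
Q(F(3, -3), 89)/n(-151, -299) = -6/(-151) = -6*(-1/151) = 6/151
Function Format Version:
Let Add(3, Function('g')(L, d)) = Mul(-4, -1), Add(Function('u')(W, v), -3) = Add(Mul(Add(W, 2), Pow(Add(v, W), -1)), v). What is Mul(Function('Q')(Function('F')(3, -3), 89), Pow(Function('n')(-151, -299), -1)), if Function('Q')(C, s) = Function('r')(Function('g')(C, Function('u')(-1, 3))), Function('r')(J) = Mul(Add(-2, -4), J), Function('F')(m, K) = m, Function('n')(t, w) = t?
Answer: Rational(6, 151) ≈ 0.039735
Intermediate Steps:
Function('u')(W, v) = Add(3, v, Mul(Pow(Add(W, v), -1), Add(2, W))) (Function('u')(W, v) = Add(3, Add(Mul(Add(W, 2), Pow(Add(v, W), -1)), v)) = Add(3, Add(Mul(Add(2, W), Pow(Add(W, v), -1)), v)) = Add(3, Add(Mul(Pow(Add(W, v), -1), Add(2, W)), v)) = Add(3, Add(v, Mul(Pow(Add(W, v), -1), Add(2, W)))) = Add(3, v, Mul(Pow(Add(W, v), -1), Add(2, W))))
Function('g')(L, d) = 1 (Function('g')(L, d) = Add(-3, Mul(-4, -1)) = Add(-3, 4) = 1)
Function('r')(J) = Mul(-6, J)
Function('Q')(C, s) = -6 (Function('Q')(C, s) = Mul(-6, 1) = -6)
Mul(Function('Q')(Function('F')(3, -3), 89), Pow(Function('n')(-151, -299), -1)) = Mul(-6, Pow(-151, -1)) = Mul(-6, Rational(-1, 151)) = Rational(6, 151)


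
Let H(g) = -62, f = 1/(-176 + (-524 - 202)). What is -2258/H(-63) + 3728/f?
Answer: -104241207/31 ≈ -3.3626e+6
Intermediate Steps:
f = -1/902 (f = 1/(-176 - 726) = 1/(-902) = -1/902 ≈ -0.0011086)
-2258/H(-63) + 3728/f = -2258/(-62) + 3728/(-1/902) = -2258*(-1/62) + 3728*(-902) = 1129/31 - 3362656 = -104241207/31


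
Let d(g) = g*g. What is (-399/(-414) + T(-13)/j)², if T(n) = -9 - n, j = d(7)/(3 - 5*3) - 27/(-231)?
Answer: 510895609/255803292900 ≈ 0.0019972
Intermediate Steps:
d(g) = g²
j = -3665/924 (j = 7²/(3 - 5*3) - 27/(-231) = 49/(3 - 15) - 27*(-1/231) = 49/(-12) + 9/77 = 49*(-1/12) + 9/77 = -49/12 + 9/77 = -3665/924 ≈ -3.9664)
(-399/(-414) + T(-13)/j)² = (-399/(-414) + (-9 - 1*(-13))/(-3665/924))² = (-399*(-1/414) + (-9 + 13)*(-924/3665))² = (133/138 + 4*(-924/3665))² = (133/138 - 3696/3665)² = (-22603/505770)² = 510895609/255803292900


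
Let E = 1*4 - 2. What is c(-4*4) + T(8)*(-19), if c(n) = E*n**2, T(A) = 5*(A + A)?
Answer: -1008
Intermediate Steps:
T(A) = 10*A (T(A) = 5*(2*A) = 10*A)
E = 2 (E = 4 - 2 = 2)
c(n) = 2*n**2
c(-4*4) + T(8)*(-19) = 2*(-4*4)**2 + (10*8)*(-19) = 2*(-16)**2 + 80*(-19) = 2*256 - 1520 = 512 - 1520 = -1008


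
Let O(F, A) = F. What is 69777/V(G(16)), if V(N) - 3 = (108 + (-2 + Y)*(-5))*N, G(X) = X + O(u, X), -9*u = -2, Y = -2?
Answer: 627993/18715 ≈ 33.556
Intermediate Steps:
u = 2/9 (u = -⅑*(-2) = 2/9 ≈ 0.22222)
G(X) = 2/9 + X (G(X) = X + 2/9 = 2/9 + X)
V(N) = 3 + 128*N (V(N) = 3 + (108 + (-2 - 2)*(-5))*N = 3 + (108 - 4*(-5))*N = 3 + (108 + 20)*N = 3 + 128*N)
69777/V(G(16)) = 69777/(3 + 128*(2/9 + 16)) = 69777/(3 + 128*(146/9)) = 69777/(3 + 18688/9) = 69777/(18715/9) = 69777*(9/18715) = 627993/18715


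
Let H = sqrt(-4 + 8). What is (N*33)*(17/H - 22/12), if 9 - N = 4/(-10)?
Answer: 2068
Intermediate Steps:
H = 2 (H = sqrt(4) = 2)
N = 47/5 (N = 9 - 4/(-10) = 9 - 4*(-1)/10 = 9 - 1*(-2/5) = 9 + 2/5 = 47/5 ≈ 9.4000)
(N*33)*(17/H - 22/12) = ((47/5)*33)*(17/2 - 22/12) = 1551*(17*(1/2) - 22*1/12)/5 = 1551*(17/2 - 11/6)/5 = (1551/5)*(20/3) = 2068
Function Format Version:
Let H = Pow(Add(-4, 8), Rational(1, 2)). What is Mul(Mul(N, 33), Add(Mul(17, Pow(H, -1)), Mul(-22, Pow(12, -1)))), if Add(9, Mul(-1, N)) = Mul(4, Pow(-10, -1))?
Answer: 2068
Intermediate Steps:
H = 2 (H = Pow(4, Rational(1, 2)) = 2)
N = Rational(47, 5) (N = Add(9, Mul(-1, Mul(4, Pow(-10, -1)))) = Add(9, Mul(-1, Mul(4, Rational(-1, 10)))) = Add(9, Mul(-1, Rational(-2, 5))) = Add(9, Rational(2, 5)) = Rational(47, 5) ≈ 9.4000)
Mul(Mul(N, 33), Add(Mul(17, Pow(H, -1)), Mul(-22, Pow(12, -1)))) = Mul(Mul(Rational(47, 5), 33), Add(Mul(17, Pow(2, -1)), Mul(-22, Pow(12, -1)))) = Mul(Rational(1551, 5), Add(Mul(17, Rational(1, 2)), Mul(-22, Rational(1, 12)))) = Mul(Rational(1551, 5), Add(Rational(17, 2), Rational(-11, 6))) = Mul(Rational(1551, 5), Rational(20, 3)) = 2068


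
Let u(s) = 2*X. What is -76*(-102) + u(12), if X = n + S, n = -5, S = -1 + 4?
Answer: 7748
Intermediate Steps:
S = 3
X = -2 (X = -5 + 3 = -2)
u(s) = -4 (u(s) = 2*(-2) = -4)
-76*(-102) + u(12) = -76*(-102) - 4 = 7752 - 4 = 7748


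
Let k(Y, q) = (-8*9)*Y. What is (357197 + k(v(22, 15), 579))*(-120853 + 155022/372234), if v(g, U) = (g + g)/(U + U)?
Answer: -2677318992721502/62039 ≈ -4.3155e+10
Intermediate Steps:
v(g, U) = g/U (v(g, U) = (2*g)/((2*U)) = (2*g)*(1/(2*U)) = g/U)
k(Y, q) = -72*Y
(357197 + k(v(22, 15), 579))*(-120853 + 155022/372234) = (357197 - 1584/15)*(-120853 + 155022/372234) = (357197 - 1584/15)*(-120853 + 155022*(1/372234)) = (357197 - 72*22/15)*(-120853 + 25837/62039) = (357197 - 528/5)*(-7497573430/62039) = (1785457/5)*(-7497573430/62039) = -2677318992721502/62039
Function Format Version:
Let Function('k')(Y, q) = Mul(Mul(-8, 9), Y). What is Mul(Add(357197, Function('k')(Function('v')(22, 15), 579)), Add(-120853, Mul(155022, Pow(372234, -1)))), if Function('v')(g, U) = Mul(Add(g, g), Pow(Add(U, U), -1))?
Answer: Rational(-2677318992721502, 62039) ≈ -4.3155e+10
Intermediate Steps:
Function('v')(g, U) = Mul(g, Pow(U, -1)) (Function('v')(g, U) = Mul(Mul(2, g), Pow(Mul(2, U), -1)) = Mul(Mul(2, g), Mul(Rational(1, 2), Pow(U, -1))) = Mul(g, Pow(U, -1)))
Function('k')(Y, q) = Mul(-72, Y)
Mul(Add(357197, Function('k')(Function('v')(22, 15), 579)), Add(-120853, Mul(155022, Pow(372234, -1)))) = Mul(Add(357197, Mul(-72, Mul(22, Pow(15, -1)))), Add(-120853, Mul(155022, Pow(372234, -1)))) = Mul(Add(357197, Mul(-72, Mul(22, Rational(1, 15)))), Add(-120853, Mul(155022, Rational(1, 372234)))) = Mul(Add(357197, Mul(-72, Rational(22, 15))), Add(-120853, Rational(25837, 62039))) = Mul(Add(357197, Rational(-528, 5)), Rational(-7497573430, 62039)) = Mul(Rational(1785457, 5), Rational(-7497573430, 62039)) = Rational(-2677318992721502, 62039)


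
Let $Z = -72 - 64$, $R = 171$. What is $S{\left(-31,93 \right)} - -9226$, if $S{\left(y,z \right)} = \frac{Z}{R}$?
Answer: $\frac{1577510}{171} \approx 9225.2$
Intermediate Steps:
$Z = -136$
$S{\left(y,z \right)} = - \frac{136}{171}$
$S{\left(-31,93 \right)} - -9226 = - \frac{136}{171} - -9226 = - \frac{136}{171} + 9226 = \frac{1577510}{171}$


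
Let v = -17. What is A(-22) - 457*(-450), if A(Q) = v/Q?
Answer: 4524317/22 ≈ 2.0565e+5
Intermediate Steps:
A(Q) = -17/Q
A(-22) - 457*(-450) = -17/(-22) - 457*(-450) = -17*(-1/22) + 205650 = 17/22 + 205650 = 4524317/22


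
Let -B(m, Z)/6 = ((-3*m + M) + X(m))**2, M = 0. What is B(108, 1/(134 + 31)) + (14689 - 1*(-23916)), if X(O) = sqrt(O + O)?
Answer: -592547 + 23328*sqrt(6) ≈ -5.3541e+5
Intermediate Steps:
X(O) = sqrt(2)*sqrt(O) (X(O) = sqrt(2*O) = sqrt(2)*sqrt(O))
B(m, Z) = -6*(-3*m + sqrt(2)*sqrt(m))**2 (B(m, Z) = -6*((-3*m + 0) + sqrt(2)*sqrt(m))**2 = -6*(-3*m + sqrt(2)*sqrt(m))**2)
B(108, 1/(134 + 31)) + (14689 - 1*(-23916)) = -6*(-3*108 + sqrt(2)*sqrt(108))**2 + (14689 - 1*(-23916)) = -6*(-324 + sqrt(2)*(6*sqrt(3)))**2 + (14689 + 23916) = -6*(-324 + 6*sqrt(6))**2 + 38605 = 38605 - 6*(-324 + 6*sqrt(6))**2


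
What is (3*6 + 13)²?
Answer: 961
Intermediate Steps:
(3*6 + 13)² = (18 + 13)² = 31² = 961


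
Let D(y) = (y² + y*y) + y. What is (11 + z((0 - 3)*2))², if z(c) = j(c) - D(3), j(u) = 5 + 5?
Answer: 0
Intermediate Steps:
j(u) = 10
D(y) = y + 2*y² (D(y) = (y² + y²) + y = 2*y² + y = y + 2*y²)
z(c) = -11 (z(c) = 10 - 3*(1 + 2*3) = 10 - 3*(1 + 6) = 10 - 3*7 = 10 - 1*21 = 10 - 21 = -11)
(11 + z((0 - 3)*2))² = (11 - 11)² = 0² = 0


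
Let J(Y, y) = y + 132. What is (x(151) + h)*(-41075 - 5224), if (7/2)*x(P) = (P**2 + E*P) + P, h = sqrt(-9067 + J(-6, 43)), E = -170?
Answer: 251681364/7 - 277794*I*sqrt(247) ≈ 3.5954e+7 - 4.3659e+6*I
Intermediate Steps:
J(Y, y) = 132 + y
h = 6*I*sqrt(247) (h = sqrt(-9067 + (132 + 43)) = sqrt(-9067 + 175) = sqrt(-8892) = 6*I*sqrt(247) ≈ 94.297*I)
x(P) = -338*P/7 + 2*P**2/7 (x(P) = 2*((P**2 - 170*P) + P)/7 = 2*(P**2 - 169*P)/7 = -338*P/7 + 2*P**2/7)
(x(151) + h)*(-41075 - 5224) = ((2/7)*151*(-169 + 151) + 6*I*sqrt(247))*(-41075 - 5224) = ((2/7)*151*(-18) + 6*I*sqrt(247))*(-46299) = (-5436/7 + 6*I*sqrt(247))*(-46299) = 251681364/7 - 277794*I*sqrt(247)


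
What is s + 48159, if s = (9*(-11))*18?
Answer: 46377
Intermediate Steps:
s = -1782 (s = -99*18 = -1782)
s + 48159 = -1782 + 48159 = 46377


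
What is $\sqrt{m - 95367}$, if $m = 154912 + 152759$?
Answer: $4 \sqrt{13269} \approx 460.76$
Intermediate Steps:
$m = 307671$
$\sqrt{m - 95367} = \sqrt{307671 - 95367} = \sqrt{212304} = 4 \sqrt{13269}$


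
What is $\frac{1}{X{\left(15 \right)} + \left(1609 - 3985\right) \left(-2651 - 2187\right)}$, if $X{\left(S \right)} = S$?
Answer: $\frac{1}{11495103} \approx 8.6994 \cdot 10^{-8}$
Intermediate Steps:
$\frac{1}{X{\left(15 \right)} + \left(1609 - 3985\right) \left(-2651 - 2187\right)} = \frac{1}{15 + \left(1609 - 3985\right) \left(-2651 - 2187\right)} = \frac{1}{15 - -11495088} = \frac{1}{15 + 11495088} = \frac{1}{11495103}$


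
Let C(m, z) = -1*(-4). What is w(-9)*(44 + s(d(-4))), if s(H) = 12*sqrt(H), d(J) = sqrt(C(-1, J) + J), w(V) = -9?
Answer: -396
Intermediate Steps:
C(m, z) = 4
d(J) = sqrt(4 + J)
w(-9)*(44 + s(d(-4))) = -9*(44 + 12*sqrt(sqrt(4 - 4))) = -9*(44 + 12*sqrt(sqrt(0))) = -9*(44 + 12*sqrt(0)) = -9*(44 + 12*0) = -9*(44 + 0) = -9*44 = -396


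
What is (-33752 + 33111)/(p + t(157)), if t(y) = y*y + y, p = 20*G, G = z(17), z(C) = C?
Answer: -641/25146 ≈ -0.025491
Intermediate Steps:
G = 17
p = 340 (p = 20*17 = 340)
t(y) = y + y² (t(y) = y² + y = y + y²)
(-33752 + 33111)/(p + t(157)) = (-33752 + 33111)/(340 + 157*(1 + 157)) = -641/(340 + 157*158) = -641/(340 + 24806) = -641/25146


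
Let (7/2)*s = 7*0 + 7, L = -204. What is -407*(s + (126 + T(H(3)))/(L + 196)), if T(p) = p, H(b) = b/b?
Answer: 45177/8 ≈ 5647.1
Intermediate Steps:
H(b) = 1
s = 2 (s = 2*(7*0 + 7)/7 = 2*(0 + 7)/7 = (2/7)*7 = 2)
-407*(s + (126 + T(H(3)))/(L + 196)) = -407*(2 + (126 + 1)/(-204 + 196)) = -407*(2 + 127/(-8)) = -407*(2 + 127*(-1/8)) = -407*(2 - 127/8) = -407*(-111/8) = 45177/8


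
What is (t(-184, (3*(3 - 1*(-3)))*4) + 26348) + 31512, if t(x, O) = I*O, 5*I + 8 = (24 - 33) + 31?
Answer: 290308/5 ≈ 58062.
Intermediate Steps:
I = 14/5 (I = -8/5 + ((24 - 33) + 31)/5 = -8/5 + (-9 + 31)/5 = -8/5 + (⅕)*22 = -8/5 + 22/5 = 14/5 ≈ 2.8000)
t(x, O) = 14*O/5
(t(-184, (3*(3 - 1*(-3)))*4) + 26348) + 31512 = (14*((3*(3 - 1*(-3)))*4)/5 + 26348) + 31512 = (14*((3*(3 + 3))*4)/5 + 26348) + 31512 = (14*((3*6)*4)/5 + 26348) + 31512 = (14*(18*4)/5 + 26348) + 31512 = ((14/5)*72 + 26348) + 31512 = (1008/5 + 26348) + 31512 = 132748/5 + 31512 = 290308/5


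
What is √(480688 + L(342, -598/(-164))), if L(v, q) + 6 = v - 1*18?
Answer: √481006 ≈ 693.55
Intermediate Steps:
L(v, q) = -24 + v (L(v, q) = -6 + (v - 1*18) = -6 + (v - 18) = -6 + (-18 + v) = -24 + v)
√(480688 + L(342, -598/(-164))) = √(480688 + (-24 + 342)) = √(480688 + 318) = √481006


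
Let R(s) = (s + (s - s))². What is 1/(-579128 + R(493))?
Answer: -1/336079 ≈ -2.9755e-6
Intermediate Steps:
R(s) = s² (R(s) = (s + 0)² = s²)
1/(-579128 + R(493)) = 1/(-579128 + 493²) = 1/(-579128 + 243049) = 1/(-336079) = -1/336079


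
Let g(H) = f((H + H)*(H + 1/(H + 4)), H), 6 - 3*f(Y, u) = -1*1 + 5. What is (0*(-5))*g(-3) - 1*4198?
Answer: -4198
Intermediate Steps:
f(Y, u) = ⅔ (f(Y, u) = 2 - (-1*1 + 5)/3 = 2 - (-1 + 5)/3 = 2 - ⅓*4 = 2 - 4/3 = ⅔)
g(H) = ⅔
(0*(-5))*g(-3) - 1*4198 = (0*(-5))*(⅔) - 1*4198 = 0*(⅔) - 4198 = 0 - 4198 = -4198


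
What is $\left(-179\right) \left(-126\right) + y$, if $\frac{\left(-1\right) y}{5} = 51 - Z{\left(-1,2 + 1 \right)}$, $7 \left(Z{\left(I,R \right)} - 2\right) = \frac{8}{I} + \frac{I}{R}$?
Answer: $\frac{468364}{21} \approx 22303.0$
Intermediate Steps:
$Z{\left(I,R \right)} = 2 + \frac{8}{7 I} + \frac{I}{7 R}$ ($Z{\left(I,R \right)} = 2 + \frac{\frac{8}{I} + \frac{I}{R}}{7} = 2 + \left(\frac{8}{7 I} + \frac{I}{7 R}\right) = 2 + \frac{8}{7 I} + \frac{I}{7 R}$)
$y = - \frac{5270}{21}$ ($y = - 5 \left(51 - \left(2 + \frac{8}{7 \left(-1\right)} + \frac{1}{7} \left(-1\right) \frac{1}{2 + 1}\right)\right) = - 5 \left(51 - \left(2 + \frac{8}{7} \left(-1\right) + \frac{1}{7} \left(-1\right) \frac{1}{3}\right)\right) = - 5 \left(51 - \left(2 - \frac{8}{7} + \frac{1}{7} \left(-1\right) \frac{1}{3}\right)\right) = - 5 \left(51 - \left(2 - \frac{8}{7} - \frac{1}{21}\right)\right) = - 5 \left(51 - \frac{17}{21}\right) = \left(-5\right) \frac{1054}{21} = - \frac{5270}{21} \approx -250.95$)
$\left(-179\right) \left(-126\right) + y = \left(-179\right) \left(-126\right) - \frac{5270}{21} = 22554 - \frac{5270}{21} = \frac{468364}{21}$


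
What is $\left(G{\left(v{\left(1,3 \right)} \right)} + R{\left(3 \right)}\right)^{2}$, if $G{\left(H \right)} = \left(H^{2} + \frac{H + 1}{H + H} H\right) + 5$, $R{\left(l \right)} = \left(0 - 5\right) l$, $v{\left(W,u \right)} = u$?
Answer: $1$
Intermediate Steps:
$R{\left(l \right)} = - 5 l$
$G{\left(H \right)} = \frac{11}{2} + H^{2} + \frac{H}{2}$ ($G{\left(H \right)} = \left(H^{2} + \frac{1 + H}{2 H} H\right) + 5 = \left(H^{2} + \left(\frac{1}{2} + \frac{H}{2}\right)\right) + 5 = \left(\frac{1}{2} + H^{2} + \frac{H}{2}\right) + 5 = \frac{11}{2} + H^{2} + \frac{H}{2}$)
$\left(G{\left(v{\left(1,3 \right)} \right)} + R{\left(3 \right)}\right)^{2} = \left(\left(\frac{11}{2} + 3^{2} + \frac{1}{2} \cdot 3\right) - 15\right)^{2} = \left(\left(\frac{11}{2} + 9 + \frac{3}{2}\right) - 15\right)^{2} = \left(16 - 15\right)^{2} = 1^{2} = 1$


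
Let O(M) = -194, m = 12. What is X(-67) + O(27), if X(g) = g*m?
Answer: -998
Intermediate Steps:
X(g) = 12*g (X(g) = g*12 = 12*g)
X(-67) + O(27) = 12*(-67) - 194 = -804 - 194 = -998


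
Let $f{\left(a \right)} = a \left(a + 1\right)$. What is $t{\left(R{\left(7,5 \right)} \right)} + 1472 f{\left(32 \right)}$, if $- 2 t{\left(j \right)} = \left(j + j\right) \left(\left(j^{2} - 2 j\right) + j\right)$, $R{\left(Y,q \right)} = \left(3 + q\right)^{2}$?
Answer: $1296384$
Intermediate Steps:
$f{\left(a \right)} = a \left(1 + a\right)$
$t{\left(j \right)} = - j \left(j^{2} - j\right)$ ($t{\left(j \right)} = - \frac{\left(j + j\right) \left(\left(j^{2} - 2 j\right) + j\right)}{2} = - \frac{2 j \left(j^{2} - j\right)}{2} = - j \left(j^{2} - j\right)$)
$t{\left(R{\left(7,5 \right)} \right)} + 1472 f{\left(32 \right)} = \left(\left(3 + 5\right)^{2}\right)^{2} \left(1 - \left(3 + 5\right)^{2}\right) + 1472 \cdot 32 \left(1 + 32\right) = \left(8^{2}\right)^{2} \left(1 - 8^{2}\right) + 1472 \cdot 32 \cdot 33 = 64^{2} \left(1 - 64\right) + 1472 \cdot 1056 = 4096 \left(1 - 64\right) + 1554432 = 4096 \left(-63\right) + 1554432 = -258048 + 1554432 = 1296384$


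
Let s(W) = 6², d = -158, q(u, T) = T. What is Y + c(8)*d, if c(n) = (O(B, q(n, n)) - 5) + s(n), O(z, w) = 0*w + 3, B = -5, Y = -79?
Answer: -5451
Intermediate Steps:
O(z, w) = 3 (O(z, w) = 0 + 3 = 3)
s(W) = 36
c(n) = 34 (c(n) = (3 - 5) + 36 = -2 + 36 = 34)
Y + c(8)*d = -79 + 34*(-158) = -79 - 5372 = -5451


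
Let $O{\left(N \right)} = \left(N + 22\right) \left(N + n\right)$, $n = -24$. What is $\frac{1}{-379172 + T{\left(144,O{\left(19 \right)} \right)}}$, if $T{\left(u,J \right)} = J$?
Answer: $- \frac{1}{379377} \approx -2.6359 \cdot 10^{-6}$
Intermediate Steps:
$O{\left(N \right)} = \left(-24 + N\right) \left(22 + N\right)$ ($O{\left(N \right)} = \left(N + 22\right) \left(N - 24\right) = \left(22 + N\right) \left(-24 + N\right) = \left(-24 + N\right) \left(22 + N\right)$)
$\frac{1}{-379172 + T{\left(144,O{\left(19 \right)} \right)}} = \frac{1}{-379172 - \left(566 - 361\right)} = \frac{1}{-379172 - 205} = \frac{1}{-379377} = - \frac{1}{379377}$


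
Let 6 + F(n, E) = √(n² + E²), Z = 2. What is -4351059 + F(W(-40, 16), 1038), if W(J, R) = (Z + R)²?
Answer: -4351065 + 6*√32845 ≈ -4.3500e+6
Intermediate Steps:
W(J, R) = (2 + R)²
F(n, E) = -6 + √(E² + n²) (F(n, E) = -6 + √(n² + E²) = -6 + √(E² + n²))
-4351059 + F(W(-40, 16), 1038) = -4351059 + (-6 + √(1038² + ((2 + 16)²)²)) = -4351059 + (-6 + √(1077444 + (18²)²)) = -4351059 + (-6 + √(1077444 + 324²)) = -4351059 + (-6 + √(1077444 + 104976)) = -4351059 + (-6 + √1182420) = -4351059 + (-6 + 6*√32845) = -4351065 + 6*√32845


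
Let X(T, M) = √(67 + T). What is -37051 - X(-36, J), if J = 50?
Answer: -37051 - √31 ≈ -37057.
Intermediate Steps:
-37051 - X(-36, J) = -37051 - √(67 - 36) = -37051 - √31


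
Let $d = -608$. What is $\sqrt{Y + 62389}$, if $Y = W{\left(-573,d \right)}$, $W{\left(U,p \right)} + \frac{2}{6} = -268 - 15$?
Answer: $\frac{\sqrt{558951}}{3} \approx 249.21$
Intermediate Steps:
$W{\left(U,p \right)} = - \frac{850}{3}$ ($W{\left(U,p \right)} = - \frac{1}{3} - 283 = - \frac{850}{3}$)
$Y = - \frac{850}{3} \approx -283.33$
$\sqrt{Y + 62389} = \sqrt{- \frac{850}{3} + 62389} = \sqrt{\frac{186317}{3}} = \frac{\sqrt{558951}}{3}$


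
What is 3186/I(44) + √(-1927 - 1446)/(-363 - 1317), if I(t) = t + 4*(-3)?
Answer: 1593/16 - I*√3373/1680 ≈ 99.563 - 0.03457*I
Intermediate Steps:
I(t) = -12 + t (I(t) = t - 12 = -12 + t)
3186/I(44) + √(-1927 - 1446)/(-363 - 1317) = 3186/(-12 + 44) + √(-1927 - 1446)/(-363 - 1317) = 3186/32 + √(-3373)/(-1680) = 3186*(1/32) + (I*√3373)*(-1/1680) = 1593/16 - I*√3373/1680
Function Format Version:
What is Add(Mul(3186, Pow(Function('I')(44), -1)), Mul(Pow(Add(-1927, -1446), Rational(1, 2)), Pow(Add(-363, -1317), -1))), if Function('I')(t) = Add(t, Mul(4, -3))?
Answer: Add(Rational(1593, 16), Mul(Rational(-1, 1680), I, Pow(3373, Rational(1, 2)))) ≈ Add(99.563, Mul(-0.034570, I))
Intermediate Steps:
Function('I')(t) = Add(-12, t) (Function('I')(t) = Add(t, -12) = Add(-12, t))
Add(Mul(3186, Pow(Function('I')(44), -1)), Mul(Pow(Add(-1927, -1446), Rational(1, 2)), Pow(Add(-363, -1317), -1))) = Add(Mul(3186, Pow(Add(-12, 44), -1)), Mul(Pow(Add(-1927, -1446), Rational(1, 2)), Pow(Add(-363, -1317), -1))) = Add(Mul(3186, Pow(32, -1)), Mul(Pow(-3373, Rational(1, 2)), Pow(-1680, -1))) = Add(Mul(3186, Rational(1, 32)), Mul(Mul(I, Pow(3373, Rational(1, 2))), Rational(-1, 1680))) = Add(Rational(1593, 16), Mul(Rational(-1, 1680), I, Pow(3373, Rational(1, 2))))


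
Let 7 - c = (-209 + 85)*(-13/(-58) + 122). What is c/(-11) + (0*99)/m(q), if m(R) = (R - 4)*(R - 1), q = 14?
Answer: -439721/319 ≈ -1378.4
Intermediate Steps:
m(R) = (-1 + R)*(-4 + R) (m(R) = (-4 + R)*(-1 + R) = (-1 + R)*(-4 + R))
c = 439721/29 (c = 7 - (-209 + 85)*(-13/(-58) + 122) = 7 - (-124)*(-13*(-1/58) + 122) = 7 - (-124)*(13/58 + 122) = 7 - (-124)*7089/58 = 7 - 1*(-439518/29) = 7 + 439518/29 = 439721/29 ≈ 15163.)
c/(-11) + (0*99)/m(q) = (439721/29)/(-11) + (0*99)/(4 + 14² - 5*14) = (439721/29)*(-1/11) + 0/(4 + 196 - 70) = -439721/319 + 0/130 = -439721/319 + 0*(1/130) = -439721/319 + 0 = -439721/319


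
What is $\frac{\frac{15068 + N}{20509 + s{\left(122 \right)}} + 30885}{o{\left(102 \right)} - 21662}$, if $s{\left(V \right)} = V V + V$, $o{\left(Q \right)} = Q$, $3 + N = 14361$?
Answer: $- \frac{1096910201}{765703400} \approx -1.4326$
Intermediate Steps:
$N = 14358$ ($N = -3 + 14361 = 14358$)
$s{\left(V \right)} = V + V^{2}$ ($s{\left(V \right)} = V^{2} + V = V + V^{2}$)
$\frac{\frac{15068 + N}{20509 + s{\left(122 \right)}} + 30885}{o{\left(102 \right)} - 21662} = \frac{\frac{15068 + 14358}{20509 + 122 \left(1 + 122\right)} + 30885}{102 - 21662} = \frac{\frac{29426}{20509 + 122 \cdot 123} + 30885}{-21560} = \left(\frac{29426}{20509 + 15006} + 30885\right) \left(- \frac{1}{21560}\right) = \left(\frac{29426}{35515} + 30885\right) \left(- \frac{1}{21560}\right) = \frac{1096910201}{35515} \left(- \frac{1}{21560}\right) = - \frac{1096910201}{765703400}$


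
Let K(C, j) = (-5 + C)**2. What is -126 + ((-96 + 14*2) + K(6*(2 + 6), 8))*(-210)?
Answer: -374136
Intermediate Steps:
-126 + ((-96 + 14*2) + K(6*(2 + 6), 8))*(-210) = -126 + ((-96 + 14*2) + (-5 + 6*(2 + 6))**2)*(-210) = -126 + ((-96 + 28) + (-5 + 6*8)**2)*(-210) = -126 + (-68 + (-5 + 48)**2)*(-210) = -126 + (-68 + 43**2)*(-210) = -126 + (-68 + 1849)*(-210) = -126 + 1781*(-210) = -126 - 374010 = -374136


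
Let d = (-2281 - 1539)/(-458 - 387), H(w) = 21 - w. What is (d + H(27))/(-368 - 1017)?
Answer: 50/46813 ≈ 0.0010681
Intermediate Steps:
d = 764/169 (d = -3820/(-845) = -3820*(-1/845) = 764/169 ≈ 4.5207)
(d + H(27))/(-368 - 1017) = (764/169 + (21 - 1*27))/(-368 - 1017) = (764/169 + (21 - 27))/(-1385) = (764/169 - 6)*(-1/1385) = -250/169*(-1/1385) = 50/46813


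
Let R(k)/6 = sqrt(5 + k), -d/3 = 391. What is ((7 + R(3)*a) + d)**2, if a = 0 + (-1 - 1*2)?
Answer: 1362148 + 83952*sqrt(2) ≈ 1.4809e+6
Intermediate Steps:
d = -1173 (d = -3*391 = -1173)
R(k) = 6*sqrt(5 + k)
a = -3 (a = 0 + (-1 - 2) = 0 - 3 = -3)
((7 + R(3)*a) + d)**2 = ((7 + (6*sqrt(5 + 3))*(-3)) - 1173)**2 = ((7 + (6*sqrt(8))*(-3)) - 1173)**2 = ((7 + (6*(2*sqrt(2)))*(-3)) - 1173)**2 = ((7 + (12*sqrt(2))*(-3)) - 1173)**2 = ((7 - 36*sqrt(2)) - 1173)**2 = (-1166 - 36*sqrt(2))**2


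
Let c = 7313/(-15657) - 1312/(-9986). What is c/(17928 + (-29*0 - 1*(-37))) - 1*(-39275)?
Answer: 55158637850107558/1404421078965 ≈ 39275.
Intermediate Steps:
c = -26242817/78175401 (c = 7313*(-1/15657) - 1312*(-1/9986) = -7313/15657 + 656/4993 = -26242817/78175401 ≈ -0.33569)
c/(17928 + (-29*0 - 1*(-37))) - 1*(-39275) = -26242817/(78175401*(17928 + (-29*0 - 1*(-37)))) - 1*(-39275) = -26242817/(78175401*(17928 + (0 + 37))) + 39275 = -26242817/(78175401*(17928 + 37)) + 39275 = -26242817/78175401/17965 + 39275 = -26242817/78175401*1/17965 + 39275 = -26242817/1404421078965 + 39275 = 55158637850107558/1404421078965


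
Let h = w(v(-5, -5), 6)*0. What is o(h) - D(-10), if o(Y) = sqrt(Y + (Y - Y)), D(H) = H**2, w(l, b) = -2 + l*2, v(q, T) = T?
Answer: -100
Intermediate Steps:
w(l, b) = -2 + 2*l
h = 0 (h = (-2 + 2*(-5))*0 = (-2 - 10)*0 = -12*0 = 0)
o(Y) = sqrt(Y) (o(Y) = sqrt(Y + 0) = sqrt(Y))
o(h) - D(-10) = sqrt(0) - 1*(-10)**2 = 0 - 1*100 = 0 - 100 = -100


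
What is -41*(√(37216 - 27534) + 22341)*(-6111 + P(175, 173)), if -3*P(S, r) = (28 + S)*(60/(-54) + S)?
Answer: 147378900284/9 + 19790372*√9682/27 ≈ 1.6448e+10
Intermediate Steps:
P(S, r) = -(28 + S)*(-10/9 + S)/3 (P(S, r) = -(28 + S)*(60/(-54) + S)/3 = -(28 + S)*(60*(-1/54) + S)/3 = -(28 + S)*(-10/9 + S)/3)
-41*(√(37216 - 27534) + 22341)*(-6111 + P(175, 173)) = -41*(√(37216 - 27534) + 22341)*(-6111 + (280/27 - 242/27*175 - ⅓*175²)) = -41*(√9682 + 22341)*(-6111 + (280/27 - 42350/27 - ⅓*30625)) = -41*(22341 + √9682)*(-6111 + (280/27 - 42350/27 - 30625/3)) = -41*(22341 + √9682)*(-6111 - 317695/27) = -41*(22341 + √9682)*(-482692)/27 = -41*(-3594607324/9 - 482692*√9682/27) = 147378900284/9 + 19790372*√9682/27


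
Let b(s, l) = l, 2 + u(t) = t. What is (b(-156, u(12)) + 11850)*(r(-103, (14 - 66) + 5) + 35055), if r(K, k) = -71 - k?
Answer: 415467660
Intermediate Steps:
u(t) = -2 + t
(b(-156, u(12)) + 11850)*(r(-103, (14 - 66) + 5) + 35055) = ((-2 + 12) + 11850)*((-71 - ((14 - 66) + 5)) + 35055) = (10 + 11850)*((-71 - (-52 + 5)) + 35055) = 11860*((-71 - 1*(-47)) + 35055) = 11860*((-71 + 47) + 35055) = 11860*(-24 + 35055) = 11860*35031 = 415467660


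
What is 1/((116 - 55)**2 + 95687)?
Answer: 1/99408 ≈ 1.0060e-5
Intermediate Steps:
1/((116 - 55)**2 + 95687) = 1/(61**2 + 95687) = 1/(3721 + 95687) = 1/99408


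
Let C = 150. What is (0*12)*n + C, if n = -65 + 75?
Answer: 150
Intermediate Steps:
n = 10
(0*12)*n + C = (0*12)*10 + 150 = 0*10 + 150 = 0 + 150 = 150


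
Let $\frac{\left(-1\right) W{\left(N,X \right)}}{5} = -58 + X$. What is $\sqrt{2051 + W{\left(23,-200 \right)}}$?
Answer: $\sqrt{3341} \approx 57.801$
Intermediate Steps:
$W{\left(N,X \right)} = 290 - 5 X$ ($W{\left(N,X \right)} = - 5 \left(-58 + X\right) = 290 - 5 X$)
$\sqrt{2051 + W{\left(23,-200 \right)}} = \sqrt{2051 + \left(290 - -1000\right)} = \sqrt{2051 + \left(290 + 1000\right)} = \sqrt{2051 + 1290} = \sqrt{3341}$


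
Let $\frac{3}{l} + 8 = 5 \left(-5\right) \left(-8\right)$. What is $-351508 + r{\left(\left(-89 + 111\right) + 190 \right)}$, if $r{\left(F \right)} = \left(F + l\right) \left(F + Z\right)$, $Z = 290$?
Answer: $- \frac{7842437}{32} \approx -2.4508 \cdot 10^{5}$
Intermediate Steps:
$l = \frac{1}{64}$ ($l = \frac{3}{-8 + 5 \left(-5\right) \left(-8\right)} = \frac{3}{-8 - -200} = \frac{3}{-8 + 200} = \frac{3}{192} = 3 \cdot \frac{1}{192} = \frac{1}{64} \approx 0.015625$)
$r{\left(F \right)} = \left(290 + F\right) \left(\frac{1}{64} + F\right)$ ($r{\left(F \right)} = \left(F + \frac{1}{64}\right) \left(F + 290\right) = \left(\frac{1}{64} + F\right) \left(290 + F\right) = \left(290 + F\right) \left(\frac{1}{64} + F\right)$)
$-351508 + r{\left(\left(-89 + 111\right) + 190 \right)} = -351508 + \left(\frac{145}{32} + \left(\left(-89 + 111\right) + 190\right)^{2} + \frac{18561 \left(\left(-89 + 111\right) + 190\right)}{64}\right) = -351508 + \left(\frac{145}{32} + \left(22 + 190\right)^{2} + \frac{18561 \left(22 + 190\right)}{64}\right) = -351508 + \left(\frac{145}{32} + 212^{2} + \frac{18561}{64} \cdot 212\right) = -351508 + \left(\frac{145}{32} + 44944 + \frac{983733}{16}\right) = -351508 + \frac{3405819}{32} = - \frac{7842437}{32}$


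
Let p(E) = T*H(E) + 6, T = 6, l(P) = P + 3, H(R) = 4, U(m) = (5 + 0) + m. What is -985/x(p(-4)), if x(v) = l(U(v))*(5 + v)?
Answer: -197/266 ≈ -0.74060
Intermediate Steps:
U(m) = 5 + m
l(P) = 3 + P
p(E) = 30 (p(E) = 6*4 + 6 = 24 + 6 = 30)
x(v) = (5 + v)*(8 + v) (x(v) = (3 + (5 + v))*(5 + v) = (8 + v)*(5 + v) = (5 + v)*(8 + v))
-985/x(p(-4)) = -985*1/((5 + 30)*(8 + 30)) = -985/(35*38) = -985/1330 = -985*1/1330 = -197/266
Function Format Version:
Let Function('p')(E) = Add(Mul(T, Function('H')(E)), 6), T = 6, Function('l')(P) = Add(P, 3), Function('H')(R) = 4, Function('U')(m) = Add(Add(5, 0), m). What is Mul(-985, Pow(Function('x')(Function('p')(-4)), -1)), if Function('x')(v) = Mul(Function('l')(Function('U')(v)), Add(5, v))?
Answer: Rational(-197, 266) ≈ -0.74060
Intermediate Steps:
Function('U')(m) = Add(5, m)
Function('l')(P) = Add(3, P)
Function('p')(E) = 30 (Function('p')(E) = Add(Mul(6, 4), 6) = Add(24, 6) = 30)
Function('x')(v) = Mul(Add(5, v), Add(8, v)) (Function('x')(v) = Mul(Add(3, Add(5, v)), Add(5, v)) = Mul(Add(8, v), Add(5, v)) = Mul(Add(5, v), Add(8, v)))
Mul(-985, Pow(Function('x')(Function('p')(-4)), -1)) = Mul(-985, Pow(Mul(Add(5, 30), Add(8, 30)), -1)) = Mul(-985, Pow(Mul(35, 38), -1)) = Mul(-985, Pow(1330, -1)) = Mul(-985, Rational(1, 1330)) = Rational(-197, 266)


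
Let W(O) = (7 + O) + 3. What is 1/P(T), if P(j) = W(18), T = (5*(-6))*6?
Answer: 1/28 ≈ 0.035714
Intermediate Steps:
W(O) = 10 + O
T = -180 (T = -30*6 = -180)
P(j) = 28 (P(j) = 10 + 18 = 28)
1/P(T) = 1/28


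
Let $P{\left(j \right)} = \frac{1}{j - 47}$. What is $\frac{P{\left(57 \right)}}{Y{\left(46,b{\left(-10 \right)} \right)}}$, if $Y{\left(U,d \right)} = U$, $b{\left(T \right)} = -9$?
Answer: $\frac{1}{460} \approx 0.0021739$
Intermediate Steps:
$P{\left(j \right)} = \frac{1}{-47 + j}$
$\frac{P{\left(57 \right)}}{Y{\left(46,b{\left(-10 \right)} \right)}} = \frac{1}{\left(-47 + 57\right) 46} = \frac{1}{10} \cdot \frac{1}{46} = \frac{1}{460}$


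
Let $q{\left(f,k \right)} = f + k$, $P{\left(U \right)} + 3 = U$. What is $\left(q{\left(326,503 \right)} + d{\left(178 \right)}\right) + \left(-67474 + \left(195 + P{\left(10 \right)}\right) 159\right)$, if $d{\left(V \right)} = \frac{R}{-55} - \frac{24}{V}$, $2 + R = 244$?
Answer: $- \frac{15366533}{445} \approx -34532.0$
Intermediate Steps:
$R = 242$ ($R = -2 + 244 = 242$)
$P{\left(U \right)} = -3 + U$
$d{\left(V \right)} = - \frac{22}{5} - \frac{24}{V}$ ($d{\left(V \right)} = \frac{242}{-55} - \frac{24}{V} = 242 \left(- \frac{1}{55}\right) - \frac{24}{V} = - \frac{22}{5} - \frac{24}{V}$)
$\left(q{\left(326,503 \right)} + d{\left(178 \right)}\right) + \left(-67474 + \left(195 + P{\left(10 \right)}\right) 159\right) = \left(\left(326 + 503\right) - \left(\frac{22}{5} + \frac{24}{178}\right)\right) - \left(67474 - \left(195 + \left(-3 + 10\right)\right) 159\right) = \left(829 - \frac{2018}{445}\right) - \left(67474 - \left(195 + 7\right) 159\right) = \left(829 - \frac{2018}{445}\right) + \left(-67474 + 202 \cdot 159\right) = \left(829 - \frac{2018}{445}\right) + \left(-67474 + 32118\right) = \frac{366887}{445} - 35356 = - \frac{15366533}{445}$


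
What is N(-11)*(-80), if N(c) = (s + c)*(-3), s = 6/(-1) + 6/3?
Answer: -3600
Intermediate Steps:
s = -4 (s = 6*(-1) + 6*(⅓) = -6 + 2 = -4)
N(c) = 12 - 3*c (N(c) = (-4 + c)*(-3) = 12 - 3*c)
N(-11)*(-80) = (12 - 3*(-11))*(-80) = (12 + 33)*(-80) = 45*(-80) = -3600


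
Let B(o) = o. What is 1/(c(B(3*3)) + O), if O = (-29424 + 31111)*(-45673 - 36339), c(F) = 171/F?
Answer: -1/138354225 ≈ -7.2278e-9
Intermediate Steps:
O = -138354244 (O = 1687*(-82012) = -138354244)
1/(c(B(3*3)) + O) = 1/(171/((3*3)) - 138354244) = 1/(171/9 - 138354244) = 1/(171*(1/9) - 138354244) = 1/(19 - 138354244) = 1/(-138354225) = -1/138354225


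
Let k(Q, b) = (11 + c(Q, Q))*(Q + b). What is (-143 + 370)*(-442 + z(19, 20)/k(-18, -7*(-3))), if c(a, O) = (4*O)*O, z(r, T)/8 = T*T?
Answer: -392683214/3921 ≈ -1.0015e+5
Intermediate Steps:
z(r, T) = 8*T² (z(r, T) = 8*(T*T) = 8*T²)
c(a, O) = 4*O²
k(Q, b) = (11 + 4*Q²)*(Q + b)
(-143 + 370)*(-442 + z(19, 20)/k(-18, -7*(-3))) = (-143 + 370)*(-442 + (8*20²)/(4*(-18)³ + 11*(-18) + 11*(-7*(-3)) + 4*(-7*(-3))*(-18)²)) = 227*(-442 + (8*400)/(4*(-5832) - 198 + 11*21 + 4*21*324)) = 227*(-442 + 3200/(-23328 - 198 + 231 + 27216)) = 227*(-442 + 3200/3921) = 227*(-1729882/3921) = -392683214/3921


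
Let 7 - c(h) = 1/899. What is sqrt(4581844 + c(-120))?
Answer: 4*sqrt(231441034947)/899 ≈ 2140.5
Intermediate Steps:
c(h) = 6292/899 (c(h) = 7 - 1/899 = 6292/899)
sqrt(4581844 + c(-120)) = sqrt(4581844 + 6292/899) = sqrt(4119084048/899) = 4*sqrt(231441034947)/899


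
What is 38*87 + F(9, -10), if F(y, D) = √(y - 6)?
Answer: 3306 + √3 ≈ 3307.7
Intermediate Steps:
F(y, D) = √(-6 + y)
38*87 + F(9, -10) = 38*87 + √(-6 + 9) = 3306 + √3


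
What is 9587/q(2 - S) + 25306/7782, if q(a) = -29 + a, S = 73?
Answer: -36037717/389100 ≈ -92.618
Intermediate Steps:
9587/q(2 - S) + 25306/7782 = 9587/(-29 + (2 - 1*73)) + 25306/7782 = 9587/(-29 + (2 - 73)) + 25306*(1/7782) = 9587/(-29 - 71) + 12653/3891 = 9587/(-100) + 12653/3891 = 9587*(-1/100) + 12653/3891 = -9587/100 + 12653/3891 = -36037717/389100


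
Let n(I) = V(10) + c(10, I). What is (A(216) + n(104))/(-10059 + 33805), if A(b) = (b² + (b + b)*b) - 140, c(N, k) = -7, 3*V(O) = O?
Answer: 419473/71238 ≈ 5.8883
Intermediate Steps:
V(O) = O/3
A(b) = -140 + 3*b² (A(b) = (b² + (2*b)*b) - 140 = (b² + 2*b²) - 140 = 3*b² - 140 = -140 + 3*b²)
n(I) = -11/3 (n(I) = (⅓)*10 - 7 = 10/3 - 7 = -11/3)
(A(216) + n(104))/(-10059 + 33805) = ((-140 + 3*216²) - 11/3)/(-10059 + 33805) = ((-140 + 3*46656) - 11/3)/23746 = ((-140 + 139968) - 11/3)*(1/23746) = (139828 - 11/3)*(1/23746) = (419473/3)*(1/23746) = 419473/71238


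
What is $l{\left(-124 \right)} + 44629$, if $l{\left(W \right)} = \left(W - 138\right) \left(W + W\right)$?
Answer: $109605$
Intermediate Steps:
$l{\left(W \right)} = 2 W \left(-138 + W\right)$ ($l{\left(W \right)} = \left(-138 + W\right) 2 W = 2 W \left(-138 + W\right)$)
$l{\left(-124 \right)} + 44629 = 2 \left(-124\right) \left(-138 - 124\right) + 44629 = 2 \left(-124\right) \left(-262\right) + 44629 = 64976 + 44629 = 109605$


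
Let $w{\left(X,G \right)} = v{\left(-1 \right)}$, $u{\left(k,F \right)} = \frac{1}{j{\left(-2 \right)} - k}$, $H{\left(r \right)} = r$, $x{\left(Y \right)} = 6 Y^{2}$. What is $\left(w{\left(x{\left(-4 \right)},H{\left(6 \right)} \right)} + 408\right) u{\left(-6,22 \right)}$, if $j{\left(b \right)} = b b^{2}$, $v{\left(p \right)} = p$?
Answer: $- \frac{407}{2} \approx -203.5$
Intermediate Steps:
$j{\left(b \right)} = b^{3}$
$u{\left(k,F \right)} = \frac{1}{-8 - k}$ ($u{\left(k,F \right)} = \frac{1}{\left(-2\right)^{3} - k} = \frac{1}{-8 - k}$)
$w{\left(X,G \right)} = -1$
$\left(w{\left(x{\left(-4 \right)},H{\left(6 \right)} \right)} + 408\right) u{\left(-6,22 \right)} = \left(-1 + 408\right) \left(- \frac{1}{8 - 6}\right) = 407 \left(- \frac{1}{2}\right) = - \frac{407}{2}$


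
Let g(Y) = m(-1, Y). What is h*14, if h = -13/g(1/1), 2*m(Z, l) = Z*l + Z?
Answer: 182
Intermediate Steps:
m(Z, l) = Z/2 + Z*l/2 (m(Z, l) = (Z*l + Z)/2 = (Z + Z*l)/2 = Z/2 + Z*l/2)
g(Y) = -1/2 - Y/2 (g(Y) = (1/2)*(-1)*(1 + Y) = -1/2 - Y/2)
h = 13 (h = -13/(-1/2 - 1/2/1) = -13/(-1/2 - 1/2*1) = -13/(-1/2 - 1/2) = -13/(-1) = -13*(-1) = 13)
h*14 = 13*14 = 182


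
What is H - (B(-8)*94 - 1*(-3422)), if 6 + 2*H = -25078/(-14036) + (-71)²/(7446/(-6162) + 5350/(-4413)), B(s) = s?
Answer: -571811527076725/153988717388 ≈ -3713.3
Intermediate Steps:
H = -160661651650765/153988717388 (H = -3 + (-25078/(-14036) + (-71)²/(7446/(-6162) + 5350/(-4413)))/2 = -3 + (-25078*(-1/14036) + 5041/(7446*(-1/6162) + 5350*(-1/4413)))/2 = -3 + (12539/7018 + 5041/(-1241/1027 - 5350/4413))/2 = -3 + (12539/7018 + 5041/(-10970983/4532151))/2 = -3 + (12539/7018 + 5041*(-4532151/10970983))/2 = -3 + (12539/7018 - 22846573191/10970983)/2 = -3 + (½)*(-160199685498601/76994358694) = -3 - 160199685498601/153988717388 = -160661651650765/153988717388 ≈ -1043.3)
H - (B(-8)*94 - 1*(-3422)) = -160661651650765/153988717388 - (-8*94 - 1*(-3422)) = -160661651650765/153988717388 - (-752 + 3422) = -160661651650765/153988717388 - 1*2670 = -160661651650765/153988717388 - 2670 = -571811527076725/153988717388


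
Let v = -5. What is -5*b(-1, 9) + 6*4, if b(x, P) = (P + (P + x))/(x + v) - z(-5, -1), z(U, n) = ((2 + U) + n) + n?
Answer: 79/6 ≈ 13.167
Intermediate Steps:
z(U, n) = 2 + U + 2*n (z(U, n) = (2 + U + n) + n = 2 + U + 2*n)
b(x, P) = 5 + (x + 2*P)/(-5 + x) (b(x, P) = (P + (P + x))/(x - 5) - (2 - 5 + 2*(-1)) = (x + 2*P)/(-5 + x) - (2 - 5 - 2) = (x + 2*P)/(-5 + x) - 1*(-5) = (x + 2*P)/(-5 + x) + 5 = 5 + (x + 2*P)/(-5 + x))
-5*b(-1, 9) + 6*4 = -5*(-25 + 2*9 + 6*(-1))/(-5 - 1) + 6*4 = -5*(-25 + 18 - 6)/(-6) + 24 = -(-5)*(-13)/6 + 24 = -5*13/6 + 24 = -65/6 + 24 = 79/6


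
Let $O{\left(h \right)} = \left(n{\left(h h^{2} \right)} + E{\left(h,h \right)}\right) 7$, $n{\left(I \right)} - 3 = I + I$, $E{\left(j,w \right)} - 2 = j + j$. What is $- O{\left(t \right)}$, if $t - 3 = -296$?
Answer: $352156665$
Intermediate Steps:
$E{\left(j,w \right)} = 2 + 2 j$ ($E{\left(j,w \right)} = 2 + \left(j + j\right) = 2 + 2 j$)
$t = -293$ ($t = 3 - 296 = -293$)
$n{\left(I \right)} = 3 + 2 I$ ($n{\left(I \right)} = 3 + \left(I + I\right) = 3 + 2 I$)
$O{\left(h \right)} = 35 + 14 h + 14 h^{3}$ ($O{\left(h \right)} = \left(\left(3 + 2 h h^{2}\right) + \left(2 + 2 h\right)\right) 7 = \left(\left(3 + 2 h^{3}\right) + \left(2 + 2 h\right)\right) 7 = \left(5 + 2 h + 2 h^{3}\right) 7 = 35 + 14 h + 14 h^{3}$)
$- O{\left(t \right)} = - (35 + 14 \left(-293\right) + 14 \left(-293\right)^{3}) = - (35 - 4102 + 14 \left(-25153757\right)) = - (35 - 4102 - 352152598) = \left(-1\right) \left(-352156665\right) = 352156665$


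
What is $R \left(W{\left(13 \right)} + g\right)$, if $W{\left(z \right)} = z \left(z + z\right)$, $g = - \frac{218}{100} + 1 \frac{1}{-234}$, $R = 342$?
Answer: $\frac{37325918}{325} \approx 1.1485 \cdot 10^{5}$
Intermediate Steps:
$g = - \frac{6389}{2925}$ ($g = \left(-218\right) \frac{1}{100} + 1 \left(- \frac{1}{234}\right) = - \frac{109}{50} - \frac{1}{234} = - \frac{6389}{2925} \approx -2.1843$)
$W{\left(z \right)} = 2 z^{2}$ ($W{\left(z \right)} = z 2 z = 2 z^{2}$)
$R \left(W{\left(13 \right)} + g\right) = 342 \left(2 \cdot 13^{2} - \frac{6389}{2925}\right) = 342 \left(2 \cdot 169 - \frac{6389}{2925}\right) = 342 \left(338 - \frac{6389}{2925}\right) = 342 \cdot \frac{982261}{2925} = \frac{37325918}{325}$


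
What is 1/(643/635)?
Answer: 635/643 ≈ 0.98756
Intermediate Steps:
1/(643/635) = 635/643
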